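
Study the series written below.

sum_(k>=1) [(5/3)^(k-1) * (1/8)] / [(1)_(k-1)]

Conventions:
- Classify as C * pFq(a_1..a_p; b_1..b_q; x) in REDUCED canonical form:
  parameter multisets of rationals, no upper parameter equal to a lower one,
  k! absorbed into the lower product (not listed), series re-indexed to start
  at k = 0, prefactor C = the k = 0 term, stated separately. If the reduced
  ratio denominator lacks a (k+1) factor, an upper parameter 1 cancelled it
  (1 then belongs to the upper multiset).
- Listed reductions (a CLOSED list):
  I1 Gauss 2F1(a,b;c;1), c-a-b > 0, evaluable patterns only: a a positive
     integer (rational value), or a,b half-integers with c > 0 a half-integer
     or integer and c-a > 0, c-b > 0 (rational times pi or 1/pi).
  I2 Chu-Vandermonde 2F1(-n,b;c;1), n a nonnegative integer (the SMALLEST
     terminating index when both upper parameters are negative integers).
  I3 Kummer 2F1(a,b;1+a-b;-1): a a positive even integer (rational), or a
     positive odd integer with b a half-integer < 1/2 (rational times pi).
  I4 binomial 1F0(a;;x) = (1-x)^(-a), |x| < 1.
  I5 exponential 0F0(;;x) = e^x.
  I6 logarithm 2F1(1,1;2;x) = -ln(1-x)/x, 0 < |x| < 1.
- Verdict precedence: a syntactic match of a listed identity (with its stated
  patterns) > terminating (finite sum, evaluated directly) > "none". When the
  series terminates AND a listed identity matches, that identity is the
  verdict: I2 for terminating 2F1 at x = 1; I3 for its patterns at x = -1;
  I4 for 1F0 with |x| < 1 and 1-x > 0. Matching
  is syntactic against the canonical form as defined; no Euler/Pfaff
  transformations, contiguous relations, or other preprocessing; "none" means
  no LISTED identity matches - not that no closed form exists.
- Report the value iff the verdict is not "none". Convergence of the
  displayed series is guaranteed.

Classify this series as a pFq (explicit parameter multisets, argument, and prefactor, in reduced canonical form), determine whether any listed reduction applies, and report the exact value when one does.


Structural cue: with t_0 = 1/8, (1)_k (C = 1/8, x = 5/3) is k! itself.
Ratio: r(k) = (5/3) * 1 / [(k+1)] - rational; roots negated = parameters, x = (5/3), C = 1/8.

Prefactor 1/8, argument 5/3: 0F0 with upper {-} over lower {-}. Verdict (x = 5/3): the exponential series (I5) applies (the 0F0 exponential series at x = 5/3). Exact value: (1/8) * e^(5/3).


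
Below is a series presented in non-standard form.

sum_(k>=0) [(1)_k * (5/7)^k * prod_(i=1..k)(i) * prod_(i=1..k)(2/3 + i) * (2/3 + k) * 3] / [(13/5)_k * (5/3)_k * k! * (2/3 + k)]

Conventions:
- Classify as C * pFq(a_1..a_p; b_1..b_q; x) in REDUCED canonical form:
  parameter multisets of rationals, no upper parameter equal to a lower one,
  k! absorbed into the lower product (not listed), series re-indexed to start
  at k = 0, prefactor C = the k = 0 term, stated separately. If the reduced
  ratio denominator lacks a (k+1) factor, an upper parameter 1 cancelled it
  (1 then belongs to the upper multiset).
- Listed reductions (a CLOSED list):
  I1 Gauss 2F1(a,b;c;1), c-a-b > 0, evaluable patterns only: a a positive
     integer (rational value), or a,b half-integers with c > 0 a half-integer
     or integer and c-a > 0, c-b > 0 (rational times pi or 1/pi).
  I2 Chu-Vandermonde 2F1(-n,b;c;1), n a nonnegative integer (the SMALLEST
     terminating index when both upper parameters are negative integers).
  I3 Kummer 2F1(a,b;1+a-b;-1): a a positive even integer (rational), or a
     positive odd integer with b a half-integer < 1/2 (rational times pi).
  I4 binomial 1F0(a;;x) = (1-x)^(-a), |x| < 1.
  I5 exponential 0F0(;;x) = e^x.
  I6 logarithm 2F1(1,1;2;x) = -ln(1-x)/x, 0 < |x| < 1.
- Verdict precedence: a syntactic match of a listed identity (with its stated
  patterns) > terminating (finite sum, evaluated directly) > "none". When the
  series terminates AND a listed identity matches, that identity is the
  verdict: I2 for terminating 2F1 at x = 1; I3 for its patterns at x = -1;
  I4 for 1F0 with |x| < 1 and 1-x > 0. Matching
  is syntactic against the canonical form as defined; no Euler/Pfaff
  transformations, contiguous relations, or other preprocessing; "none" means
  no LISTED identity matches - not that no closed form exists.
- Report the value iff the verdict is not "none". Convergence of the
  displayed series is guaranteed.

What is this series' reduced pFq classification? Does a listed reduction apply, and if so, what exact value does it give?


This is 3 * 2F1(1, 1; 13/5; 5/7) in reduced canonical form. Verdict: none here - no I1-I6 shape fits x = 5/7 with lower {13/5}.

Structural cue: t_0 being 3, the factor k + 2/3 cancels (top and bottom), leaving prefactor 3.
Step ratio: r(k) = (5/7) * (k+1) (k+1) / [(k+13/5) (k+1)] - poly over poly, x = (5/7) from leading terms; C = 3 at k = 0.


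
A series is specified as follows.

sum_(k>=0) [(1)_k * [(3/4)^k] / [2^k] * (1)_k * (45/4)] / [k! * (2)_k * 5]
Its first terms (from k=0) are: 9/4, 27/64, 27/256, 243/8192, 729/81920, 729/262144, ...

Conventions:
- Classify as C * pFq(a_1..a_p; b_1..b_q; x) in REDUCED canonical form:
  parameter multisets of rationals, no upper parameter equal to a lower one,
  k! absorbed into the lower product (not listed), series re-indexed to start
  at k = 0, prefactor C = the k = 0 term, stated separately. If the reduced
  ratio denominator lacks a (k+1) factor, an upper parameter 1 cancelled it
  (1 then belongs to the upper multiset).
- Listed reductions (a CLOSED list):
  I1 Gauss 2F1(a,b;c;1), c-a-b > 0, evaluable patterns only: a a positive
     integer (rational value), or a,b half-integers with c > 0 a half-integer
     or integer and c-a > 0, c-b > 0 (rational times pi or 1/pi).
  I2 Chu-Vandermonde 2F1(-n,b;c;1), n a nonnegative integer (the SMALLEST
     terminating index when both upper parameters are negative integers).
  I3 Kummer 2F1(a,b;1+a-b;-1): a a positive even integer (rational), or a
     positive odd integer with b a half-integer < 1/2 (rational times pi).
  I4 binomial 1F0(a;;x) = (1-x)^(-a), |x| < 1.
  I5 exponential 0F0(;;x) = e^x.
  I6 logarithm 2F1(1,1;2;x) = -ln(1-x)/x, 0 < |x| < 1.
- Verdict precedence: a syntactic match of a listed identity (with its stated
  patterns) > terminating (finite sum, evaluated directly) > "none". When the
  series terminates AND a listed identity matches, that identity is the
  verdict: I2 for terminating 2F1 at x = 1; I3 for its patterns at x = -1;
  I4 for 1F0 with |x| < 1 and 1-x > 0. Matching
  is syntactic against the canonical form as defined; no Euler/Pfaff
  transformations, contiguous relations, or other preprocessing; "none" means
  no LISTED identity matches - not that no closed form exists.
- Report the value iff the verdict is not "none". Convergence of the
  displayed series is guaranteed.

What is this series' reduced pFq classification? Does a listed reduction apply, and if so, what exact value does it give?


At argument 3/8: a 2F1 with upper {1, 1}, lower {2}, scaled by C = 9/4. Verdict (x = 3/8): logarithm (I6) applies (the logarithm: parameters (1,1;2), x = 3/8). Value: (-6) * ln(5/8).

Key step: with t_0 = 9/4, the two k-th powers (C = 9/4) combine into one argument.
Consecutive-term ratio: r(k) = (3/8) * (k+1) (k+1) / [(k+2) (k+1)] - rational in k. x = (3/8); t_0 = 9/4; negate the roots.


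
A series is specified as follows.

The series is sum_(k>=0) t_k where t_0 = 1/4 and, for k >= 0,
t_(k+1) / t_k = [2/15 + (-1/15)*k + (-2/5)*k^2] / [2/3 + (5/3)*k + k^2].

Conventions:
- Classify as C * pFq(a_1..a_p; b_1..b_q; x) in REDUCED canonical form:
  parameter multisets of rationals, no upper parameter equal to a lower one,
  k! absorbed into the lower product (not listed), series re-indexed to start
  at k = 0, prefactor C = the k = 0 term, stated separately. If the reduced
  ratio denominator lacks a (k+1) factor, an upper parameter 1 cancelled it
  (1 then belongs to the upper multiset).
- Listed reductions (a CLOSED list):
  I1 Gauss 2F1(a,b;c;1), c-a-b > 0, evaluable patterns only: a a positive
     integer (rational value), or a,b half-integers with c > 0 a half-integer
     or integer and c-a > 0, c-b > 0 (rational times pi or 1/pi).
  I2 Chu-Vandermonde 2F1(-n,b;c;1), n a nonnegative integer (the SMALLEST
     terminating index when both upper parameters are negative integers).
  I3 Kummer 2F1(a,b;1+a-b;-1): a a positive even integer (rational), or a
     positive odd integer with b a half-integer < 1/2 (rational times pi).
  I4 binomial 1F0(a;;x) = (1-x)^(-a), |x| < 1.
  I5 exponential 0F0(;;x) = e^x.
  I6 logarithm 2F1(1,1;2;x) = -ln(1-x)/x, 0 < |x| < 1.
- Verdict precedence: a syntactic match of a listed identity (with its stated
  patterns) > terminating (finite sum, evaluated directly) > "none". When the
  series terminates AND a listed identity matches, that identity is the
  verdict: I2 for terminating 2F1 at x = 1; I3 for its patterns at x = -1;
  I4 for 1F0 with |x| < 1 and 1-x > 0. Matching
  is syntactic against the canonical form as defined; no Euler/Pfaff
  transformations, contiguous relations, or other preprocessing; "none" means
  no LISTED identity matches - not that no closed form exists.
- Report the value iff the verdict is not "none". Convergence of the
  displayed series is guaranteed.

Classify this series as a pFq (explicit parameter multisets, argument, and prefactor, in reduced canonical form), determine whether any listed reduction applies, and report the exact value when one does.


x = -2/5 here; the reduced form reads 1F0, upper {-1/2}, lower {-}, C = 1/4. Verdict (x = -2/5): the I4 binomial reduction applies (the 1F0 binomial series: exponent 1/2, x = -2/5). Hence: (1/4) * (7/5)^(1/2).

Structural cue: t_0 = 1/4 here, and the expanded ratio factors over Q; C = 1/4, x = -2/5, roots give parameters.
Adjacent-term ratio: r(k) = (-2/5) * (k-1/2) / [(k+1)] - rational; roots negated = parameters, x = (-2/5), C = 1/4.


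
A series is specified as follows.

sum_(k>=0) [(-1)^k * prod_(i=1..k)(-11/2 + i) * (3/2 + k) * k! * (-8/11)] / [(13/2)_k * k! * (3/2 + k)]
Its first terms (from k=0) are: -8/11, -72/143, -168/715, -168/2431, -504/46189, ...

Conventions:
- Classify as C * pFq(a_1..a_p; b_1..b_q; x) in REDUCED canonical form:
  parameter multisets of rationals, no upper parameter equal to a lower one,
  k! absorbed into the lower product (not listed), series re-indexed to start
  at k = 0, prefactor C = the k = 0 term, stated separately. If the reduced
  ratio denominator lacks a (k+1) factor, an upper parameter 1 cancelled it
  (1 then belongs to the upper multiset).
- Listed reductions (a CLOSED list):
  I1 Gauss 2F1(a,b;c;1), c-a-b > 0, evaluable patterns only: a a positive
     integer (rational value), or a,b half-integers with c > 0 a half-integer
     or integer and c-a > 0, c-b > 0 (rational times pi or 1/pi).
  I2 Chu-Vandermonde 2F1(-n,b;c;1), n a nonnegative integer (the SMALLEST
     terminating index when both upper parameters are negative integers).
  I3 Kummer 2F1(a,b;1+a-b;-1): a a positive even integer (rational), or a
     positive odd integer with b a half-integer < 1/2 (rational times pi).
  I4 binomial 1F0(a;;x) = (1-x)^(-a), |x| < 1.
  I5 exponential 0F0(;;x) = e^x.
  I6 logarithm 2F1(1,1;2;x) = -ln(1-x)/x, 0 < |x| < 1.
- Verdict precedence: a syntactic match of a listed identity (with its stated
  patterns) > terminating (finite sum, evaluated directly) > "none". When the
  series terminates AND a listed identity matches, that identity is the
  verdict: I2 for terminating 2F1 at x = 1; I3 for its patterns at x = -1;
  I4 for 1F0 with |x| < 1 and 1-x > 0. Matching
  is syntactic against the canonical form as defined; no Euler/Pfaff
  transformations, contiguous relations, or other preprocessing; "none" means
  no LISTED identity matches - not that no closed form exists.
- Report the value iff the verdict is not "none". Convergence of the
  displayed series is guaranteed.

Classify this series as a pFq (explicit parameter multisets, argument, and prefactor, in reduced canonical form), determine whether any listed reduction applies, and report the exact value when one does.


Reduced: x = -1, 2F1, upper = {-9/2, 1}, lower = {13/2}, C = -8/11. Verdict: Kummer (I3) matches (x = -1; c = 13/2 equals 1+a-b for upper {-9/2, 1}: listed pattern). Hence: (-63/128) * pi.

Key step: t_0 = -8/11 here, and the factorial ratio (C = -8/11, x = -1) (k+a-1)!/(a-1)! is a rising factorial (a)_k.
Ratio: r(k) = (-1) * (k-9/2) (k+1) / [(k+13/2) (k+1)] - rational in k, leading ratio (-1); with t_0 = -8/11, classification follows.


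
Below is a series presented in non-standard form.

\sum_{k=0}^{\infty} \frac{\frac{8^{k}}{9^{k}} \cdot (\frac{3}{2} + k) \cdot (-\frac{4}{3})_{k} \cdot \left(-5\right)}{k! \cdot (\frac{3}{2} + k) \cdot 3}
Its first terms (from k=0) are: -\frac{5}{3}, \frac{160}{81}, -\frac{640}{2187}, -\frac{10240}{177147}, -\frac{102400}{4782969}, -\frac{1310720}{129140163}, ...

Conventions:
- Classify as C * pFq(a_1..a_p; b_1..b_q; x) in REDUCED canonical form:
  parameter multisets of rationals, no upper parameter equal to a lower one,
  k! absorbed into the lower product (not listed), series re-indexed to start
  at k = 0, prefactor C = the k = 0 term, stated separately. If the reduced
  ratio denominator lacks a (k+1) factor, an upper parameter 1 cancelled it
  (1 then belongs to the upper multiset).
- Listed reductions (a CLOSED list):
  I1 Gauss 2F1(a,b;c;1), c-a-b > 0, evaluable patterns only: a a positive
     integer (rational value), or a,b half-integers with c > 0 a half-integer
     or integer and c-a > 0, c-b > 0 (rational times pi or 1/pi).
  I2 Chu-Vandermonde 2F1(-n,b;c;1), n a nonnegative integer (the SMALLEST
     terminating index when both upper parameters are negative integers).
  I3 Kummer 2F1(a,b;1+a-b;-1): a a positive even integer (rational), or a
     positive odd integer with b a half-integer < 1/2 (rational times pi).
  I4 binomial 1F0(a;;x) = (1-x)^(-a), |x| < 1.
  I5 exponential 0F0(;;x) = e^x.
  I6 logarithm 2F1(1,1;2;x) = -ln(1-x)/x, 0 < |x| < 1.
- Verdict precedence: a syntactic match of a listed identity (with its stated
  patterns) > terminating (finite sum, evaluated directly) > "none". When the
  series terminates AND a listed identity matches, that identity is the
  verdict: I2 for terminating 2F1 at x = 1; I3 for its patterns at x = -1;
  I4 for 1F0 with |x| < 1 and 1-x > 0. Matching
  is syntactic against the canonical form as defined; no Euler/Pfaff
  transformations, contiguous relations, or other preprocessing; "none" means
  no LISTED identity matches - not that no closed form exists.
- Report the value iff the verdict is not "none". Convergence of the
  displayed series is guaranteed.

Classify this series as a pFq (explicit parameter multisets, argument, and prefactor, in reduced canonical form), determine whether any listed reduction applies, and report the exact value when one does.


Reduced: x = \frac{8}{9}, 1F0, upper = {-\frac{4}{3}}, lower = {-}, C = -\frac{5}{3}. Verdict: binomial (I4) matches (the 1F0 binomial series: exponent 4/3, x = \frac{8}{9}). Hence: \left(-\frac{5}{3}\right) \cdot \left(\frac{1}{9}\right)^{\frac{4}{3}}.

Structural cue: with t_0 = -\frac{5}{3}, k + 3/2 divides numerator and denominator alike; C = -5/3, x = 8/9 after cancelling.
Consecutive-term ratio: r(k) = \frac{8}{9} * (k-\frac{4}{3}) / [(k+1)] - rational in k. x = \frac{8}{9}; t_0 = -\frac{5}{3}; negate the roots.


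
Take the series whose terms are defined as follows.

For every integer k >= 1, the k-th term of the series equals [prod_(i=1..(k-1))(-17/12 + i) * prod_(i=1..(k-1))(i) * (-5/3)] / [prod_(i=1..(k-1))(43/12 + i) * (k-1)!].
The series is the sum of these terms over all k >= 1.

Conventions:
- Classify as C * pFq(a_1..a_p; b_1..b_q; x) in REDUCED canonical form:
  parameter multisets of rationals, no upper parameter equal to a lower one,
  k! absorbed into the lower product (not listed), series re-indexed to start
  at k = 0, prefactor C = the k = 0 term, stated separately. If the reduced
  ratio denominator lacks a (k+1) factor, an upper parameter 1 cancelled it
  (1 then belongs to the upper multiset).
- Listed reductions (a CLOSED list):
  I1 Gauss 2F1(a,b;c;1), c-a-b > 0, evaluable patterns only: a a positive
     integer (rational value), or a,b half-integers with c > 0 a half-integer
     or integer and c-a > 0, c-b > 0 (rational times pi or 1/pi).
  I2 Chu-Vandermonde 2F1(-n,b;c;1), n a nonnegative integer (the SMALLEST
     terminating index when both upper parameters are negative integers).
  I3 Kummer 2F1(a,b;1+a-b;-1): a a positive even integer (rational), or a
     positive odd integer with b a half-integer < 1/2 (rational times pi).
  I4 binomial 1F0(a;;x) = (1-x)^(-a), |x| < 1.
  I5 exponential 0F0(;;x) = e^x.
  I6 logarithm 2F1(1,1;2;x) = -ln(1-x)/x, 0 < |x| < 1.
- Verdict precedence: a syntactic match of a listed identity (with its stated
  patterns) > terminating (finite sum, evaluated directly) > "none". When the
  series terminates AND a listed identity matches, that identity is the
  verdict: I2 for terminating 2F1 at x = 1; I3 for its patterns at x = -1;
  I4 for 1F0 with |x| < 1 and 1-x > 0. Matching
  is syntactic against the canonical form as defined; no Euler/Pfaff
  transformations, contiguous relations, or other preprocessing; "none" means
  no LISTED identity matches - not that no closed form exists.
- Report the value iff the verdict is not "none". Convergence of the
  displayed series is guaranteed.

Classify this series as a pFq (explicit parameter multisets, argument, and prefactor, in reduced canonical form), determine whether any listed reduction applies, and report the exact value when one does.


This is -5/3 * 2F1(-5/12, 1; 55/12; 1) in reduced canonical form. Verdict: Gauss's theorem (I1) applies (x = 1: the Gamma ratio telescopes since c-a-b = 4 > 0 and a = 1 in Z>0). Value: -215/144.

Key observation: with t_0 = -5/3, the running product (prefactor -5/3) telescopes to a rising factorial.
Term ratio: r(k) = 1 * (k-5/12) (k+1) / [(k+55/12) (k+1)] - rational; roots negated = parameters, x = 1, C = -5/3.


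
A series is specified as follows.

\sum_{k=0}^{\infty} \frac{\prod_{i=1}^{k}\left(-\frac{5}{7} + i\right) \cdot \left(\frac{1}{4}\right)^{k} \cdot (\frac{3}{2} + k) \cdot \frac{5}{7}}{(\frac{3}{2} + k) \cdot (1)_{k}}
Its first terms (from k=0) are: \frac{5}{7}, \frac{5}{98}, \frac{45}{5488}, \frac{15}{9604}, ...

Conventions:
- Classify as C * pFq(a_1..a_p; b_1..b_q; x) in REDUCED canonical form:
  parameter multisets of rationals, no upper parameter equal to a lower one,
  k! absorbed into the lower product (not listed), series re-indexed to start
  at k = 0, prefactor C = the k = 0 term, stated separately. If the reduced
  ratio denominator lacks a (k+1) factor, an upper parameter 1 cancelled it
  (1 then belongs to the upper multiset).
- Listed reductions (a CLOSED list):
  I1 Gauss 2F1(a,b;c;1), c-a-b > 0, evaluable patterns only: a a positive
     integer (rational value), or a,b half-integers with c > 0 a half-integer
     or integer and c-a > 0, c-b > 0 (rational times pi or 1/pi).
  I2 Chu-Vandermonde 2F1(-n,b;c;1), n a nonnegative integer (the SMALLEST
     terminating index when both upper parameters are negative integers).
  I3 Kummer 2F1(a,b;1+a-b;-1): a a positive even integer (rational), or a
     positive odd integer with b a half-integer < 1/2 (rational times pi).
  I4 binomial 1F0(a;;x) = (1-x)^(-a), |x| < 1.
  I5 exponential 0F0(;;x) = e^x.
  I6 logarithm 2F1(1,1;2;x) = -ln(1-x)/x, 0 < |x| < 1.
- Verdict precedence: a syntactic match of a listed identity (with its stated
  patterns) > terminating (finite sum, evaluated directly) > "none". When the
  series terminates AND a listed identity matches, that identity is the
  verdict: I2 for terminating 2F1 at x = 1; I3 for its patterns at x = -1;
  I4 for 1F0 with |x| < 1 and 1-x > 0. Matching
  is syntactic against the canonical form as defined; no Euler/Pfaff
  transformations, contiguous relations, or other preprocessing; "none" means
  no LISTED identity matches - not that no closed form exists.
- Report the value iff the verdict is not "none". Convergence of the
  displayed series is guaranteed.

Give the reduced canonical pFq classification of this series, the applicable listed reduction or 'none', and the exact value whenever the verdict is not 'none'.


Structural cue: from the first term \frac{5}{7}: (1)_k (C = 5/7) is k! itself.
Adjacent-term ratio: r(k) = \frac{1}{4} * (k+\frac{2}{7}) / [(k+1)] - rational in k, leading ratio \frac{1}{4}; with t_0 = \frac{5}{7}, classification follows.

The series (x = \frac{1}{4}) is 1F0: upper {\frac{2}{7}}, lower {-}, prefactor \frac{5}{7}. Verdict (x = \frac{1}{4}): the I4 binomial reduction applies (the 1F0 binomial series: exponent -2/7, x = \frac{1}{4}). Hence: \frac{5}{7} \cdot \left(\frac{3}{4}\right)^{-\frac{2}{7}}.


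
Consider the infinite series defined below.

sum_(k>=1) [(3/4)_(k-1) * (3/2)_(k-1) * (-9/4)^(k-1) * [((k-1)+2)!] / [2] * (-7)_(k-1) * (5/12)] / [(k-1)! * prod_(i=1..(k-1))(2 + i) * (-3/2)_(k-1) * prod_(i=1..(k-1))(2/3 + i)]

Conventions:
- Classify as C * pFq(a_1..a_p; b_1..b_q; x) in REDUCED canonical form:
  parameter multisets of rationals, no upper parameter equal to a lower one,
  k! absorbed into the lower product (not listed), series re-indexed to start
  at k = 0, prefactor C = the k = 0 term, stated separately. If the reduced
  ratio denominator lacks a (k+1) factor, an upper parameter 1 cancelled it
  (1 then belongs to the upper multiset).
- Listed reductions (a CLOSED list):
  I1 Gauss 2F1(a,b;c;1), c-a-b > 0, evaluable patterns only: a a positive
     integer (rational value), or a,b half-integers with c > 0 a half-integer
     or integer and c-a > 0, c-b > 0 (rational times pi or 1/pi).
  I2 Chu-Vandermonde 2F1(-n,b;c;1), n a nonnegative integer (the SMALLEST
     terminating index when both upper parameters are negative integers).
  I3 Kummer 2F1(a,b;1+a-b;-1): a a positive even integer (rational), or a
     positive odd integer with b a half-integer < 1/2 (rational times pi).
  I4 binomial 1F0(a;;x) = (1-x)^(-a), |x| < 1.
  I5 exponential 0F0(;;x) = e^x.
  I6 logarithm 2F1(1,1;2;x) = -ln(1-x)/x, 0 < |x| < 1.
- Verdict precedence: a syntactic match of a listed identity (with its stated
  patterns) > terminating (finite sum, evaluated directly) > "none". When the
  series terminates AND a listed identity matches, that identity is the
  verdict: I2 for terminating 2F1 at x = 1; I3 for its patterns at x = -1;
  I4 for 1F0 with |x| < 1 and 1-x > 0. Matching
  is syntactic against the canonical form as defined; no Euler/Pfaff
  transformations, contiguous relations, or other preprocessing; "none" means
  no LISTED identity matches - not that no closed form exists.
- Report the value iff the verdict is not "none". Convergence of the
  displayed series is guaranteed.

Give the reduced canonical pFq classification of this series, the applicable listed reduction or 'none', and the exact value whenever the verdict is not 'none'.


Canonical form: C = 5/12 times 3F2 with upper {-7, 3/4, 3/2}, lower {-3/2, 5/3}, x = -9/4. Verdict: terminating - no listed pattern fits, but -7 in the upper list cuts the series at k = 7; direct evaluation. Value: 197897450420156905/3504693313536.

Structural cue: with t_0 = 5/12, the parameter 3 appears in both the upper and lower lists and cancels.
Term ratio: r(k) = (-9/4) * (k-7) (k+3/4) (k+3/2) / [(k-3/2) (k+5/3) (k+1)] ; factor over Q: parameters, x = (-9/4), and C = 5/12.


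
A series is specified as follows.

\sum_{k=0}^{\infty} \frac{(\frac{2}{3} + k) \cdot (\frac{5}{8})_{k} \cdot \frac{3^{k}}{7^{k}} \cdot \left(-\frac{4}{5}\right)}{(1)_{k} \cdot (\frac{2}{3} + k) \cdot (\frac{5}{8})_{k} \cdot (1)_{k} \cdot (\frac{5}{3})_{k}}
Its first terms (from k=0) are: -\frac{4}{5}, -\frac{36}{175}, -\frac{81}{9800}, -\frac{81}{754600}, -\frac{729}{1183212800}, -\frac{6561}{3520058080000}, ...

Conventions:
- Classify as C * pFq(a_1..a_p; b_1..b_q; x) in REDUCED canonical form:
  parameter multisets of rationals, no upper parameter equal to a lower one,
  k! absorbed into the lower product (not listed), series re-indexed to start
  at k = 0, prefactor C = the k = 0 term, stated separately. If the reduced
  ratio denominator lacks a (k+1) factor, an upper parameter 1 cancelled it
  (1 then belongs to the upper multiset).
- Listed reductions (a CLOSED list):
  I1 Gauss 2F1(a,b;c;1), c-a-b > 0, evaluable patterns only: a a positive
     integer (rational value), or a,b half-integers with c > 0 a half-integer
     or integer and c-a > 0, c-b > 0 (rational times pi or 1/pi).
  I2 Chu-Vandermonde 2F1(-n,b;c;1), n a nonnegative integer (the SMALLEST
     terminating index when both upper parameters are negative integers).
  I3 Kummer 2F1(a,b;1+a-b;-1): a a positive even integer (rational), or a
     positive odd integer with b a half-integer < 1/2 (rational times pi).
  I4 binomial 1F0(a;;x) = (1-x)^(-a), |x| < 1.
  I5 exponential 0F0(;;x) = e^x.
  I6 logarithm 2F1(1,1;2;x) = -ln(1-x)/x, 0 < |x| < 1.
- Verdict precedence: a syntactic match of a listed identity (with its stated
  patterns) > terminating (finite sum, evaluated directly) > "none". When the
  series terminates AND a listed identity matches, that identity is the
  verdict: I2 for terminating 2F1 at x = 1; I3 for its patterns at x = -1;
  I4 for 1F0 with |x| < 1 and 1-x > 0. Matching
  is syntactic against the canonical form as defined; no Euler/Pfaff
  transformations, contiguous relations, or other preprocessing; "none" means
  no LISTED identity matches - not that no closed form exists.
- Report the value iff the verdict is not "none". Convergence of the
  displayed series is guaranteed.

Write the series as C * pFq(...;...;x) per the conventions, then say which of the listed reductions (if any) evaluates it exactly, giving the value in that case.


Structural cue: x = \frac{3}{7} and the factor k + 2/3 cancels (top and bottom), leaving prefactor -4/5.
Term ratio: r(k) = \frac{3}{7} * 1 / [(k+1) (k+\frac{5}{3}) (k+1)] ; factor over Q: parameters, x = \frac{3}{7}, and C = -\frac{4}{5}.

Classification (C = -\frac{4}{5}): 0F2 with upper {-}, lower {1, \frac{5}{3}}, argument x = \frac{3}{7}. Verdict: none here - no I1-I6 shape fits x = \frac{3}{7} with lower {1, \frac{5}{3}}.


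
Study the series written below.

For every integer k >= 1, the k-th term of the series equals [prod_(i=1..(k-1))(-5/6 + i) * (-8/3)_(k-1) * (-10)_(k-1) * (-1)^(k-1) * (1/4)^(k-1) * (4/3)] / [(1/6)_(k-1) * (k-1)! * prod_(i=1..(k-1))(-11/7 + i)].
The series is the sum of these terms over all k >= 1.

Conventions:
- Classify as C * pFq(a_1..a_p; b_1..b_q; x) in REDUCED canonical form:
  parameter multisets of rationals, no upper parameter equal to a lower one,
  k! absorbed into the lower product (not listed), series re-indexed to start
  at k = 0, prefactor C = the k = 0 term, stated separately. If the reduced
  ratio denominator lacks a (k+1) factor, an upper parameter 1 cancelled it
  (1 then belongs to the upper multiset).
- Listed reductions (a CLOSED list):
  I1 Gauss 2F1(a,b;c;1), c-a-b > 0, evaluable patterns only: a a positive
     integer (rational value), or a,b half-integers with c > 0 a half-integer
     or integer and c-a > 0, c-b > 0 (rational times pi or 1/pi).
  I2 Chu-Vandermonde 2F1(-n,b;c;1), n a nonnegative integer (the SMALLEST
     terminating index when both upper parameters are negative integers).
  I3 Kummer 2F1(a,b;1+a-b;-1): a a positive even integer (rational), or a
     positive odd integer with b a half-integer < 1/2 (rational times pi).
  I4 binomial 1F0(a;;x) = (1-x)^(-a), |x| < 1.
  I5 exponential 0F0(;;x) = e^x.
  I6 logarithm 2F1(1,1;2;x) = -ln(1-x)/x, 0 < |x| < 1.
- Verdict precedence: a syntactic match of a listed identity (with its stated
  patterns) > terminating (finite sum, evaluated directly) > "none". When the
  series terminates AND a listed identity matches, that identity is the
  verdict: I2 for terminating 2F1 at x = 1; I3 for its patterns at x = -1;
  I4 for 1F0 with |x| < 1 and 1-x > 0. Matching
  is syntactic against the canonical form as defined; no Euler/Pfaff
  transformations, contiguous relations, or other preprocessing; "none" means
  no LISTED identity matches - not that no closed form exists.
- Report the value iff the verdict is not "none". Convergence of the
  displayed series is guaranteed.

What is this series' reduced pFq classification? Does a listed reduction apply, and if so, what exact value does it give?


x = -1/4 here; the reduced form reads 2F1, upper {-10, -8/3}, lower {-4/7}, C = 4/3. Verdict: terminating - the sum ends at index 10 because -10 is a negative integer; exact evaluation follows. Exact value: -15864145001957800943/555539545566019584.

Structural cue: with t_0 = 4/3, the parameter 1/6 appears in both the upper and lower lists and cancels.
Adjacent-term ratio: r(k) = (-1/4) * (k-10) (k-8/3) / [(k-4/7) (k+1)] - poly over poly, x = (-1/4) from leading terms; C = 4/3 at k = 0.


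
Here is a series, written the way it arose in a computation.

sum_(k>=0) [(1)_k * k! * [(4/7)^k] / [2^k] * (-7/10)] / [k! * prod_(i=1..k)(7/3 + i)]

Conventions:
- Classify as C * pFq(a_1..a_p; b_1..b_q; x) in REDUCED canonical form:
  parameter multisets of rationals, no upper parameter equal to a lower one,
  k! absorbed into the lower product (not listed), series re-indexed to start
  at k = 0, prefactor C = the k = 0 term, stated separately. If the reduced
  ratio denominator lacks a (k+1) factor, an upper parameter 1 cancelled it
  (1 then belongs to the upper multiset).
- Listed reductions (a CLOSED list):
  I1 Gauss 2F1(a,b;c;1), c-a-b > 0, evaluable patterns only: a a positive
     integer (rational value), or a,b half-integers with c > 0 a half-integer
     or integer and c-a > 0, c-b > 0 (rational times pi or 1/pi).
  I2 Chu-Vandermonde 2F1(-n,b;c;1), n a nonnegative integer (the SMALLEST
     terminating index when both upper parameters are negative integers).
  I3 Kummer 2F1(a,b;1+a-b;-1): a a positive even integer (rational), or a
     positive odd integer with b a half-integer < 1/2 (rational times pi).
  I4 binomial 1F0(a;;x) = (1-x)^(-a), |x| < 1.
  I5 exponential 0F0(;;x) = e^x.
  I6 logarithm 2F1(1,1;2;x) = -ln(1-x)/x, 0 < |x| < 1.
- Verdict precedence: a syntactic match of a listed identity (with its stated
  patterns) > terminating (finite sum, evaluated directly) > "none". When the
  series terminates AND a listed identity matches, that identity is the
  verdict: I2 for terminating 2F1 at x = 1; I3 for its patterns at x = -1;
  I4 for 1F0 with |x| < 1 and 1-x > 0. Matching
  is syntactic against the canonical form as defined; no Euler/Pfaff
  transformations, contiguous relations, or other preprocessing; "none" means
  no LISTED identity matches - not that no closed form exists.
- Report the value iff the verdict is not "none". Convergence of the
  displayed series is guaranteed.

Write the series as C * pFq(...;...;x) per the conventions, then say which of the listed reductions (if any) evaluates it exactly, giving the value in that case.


Key step: x = (2/7) and the factorial ratio (prefactor -7/10) (k+a-1)!/(a-1)! is a rising factorial (a)_k.
Ratio: r(k) = (2/7) * (k+1) (k+1) / [(k+10/3) (k+1)] - poly over poly, x = (2/7) from leading terms; C = -7/10 at k = 0.

Reduced: x = 2/7, 2F1, upper = {1, 1}, lower = {10/3}, C = -7/10. Verdict: none. A 2F1 with upper {1, 1} fits none of I1-I6 at x = 2/7; the sum runs forever.


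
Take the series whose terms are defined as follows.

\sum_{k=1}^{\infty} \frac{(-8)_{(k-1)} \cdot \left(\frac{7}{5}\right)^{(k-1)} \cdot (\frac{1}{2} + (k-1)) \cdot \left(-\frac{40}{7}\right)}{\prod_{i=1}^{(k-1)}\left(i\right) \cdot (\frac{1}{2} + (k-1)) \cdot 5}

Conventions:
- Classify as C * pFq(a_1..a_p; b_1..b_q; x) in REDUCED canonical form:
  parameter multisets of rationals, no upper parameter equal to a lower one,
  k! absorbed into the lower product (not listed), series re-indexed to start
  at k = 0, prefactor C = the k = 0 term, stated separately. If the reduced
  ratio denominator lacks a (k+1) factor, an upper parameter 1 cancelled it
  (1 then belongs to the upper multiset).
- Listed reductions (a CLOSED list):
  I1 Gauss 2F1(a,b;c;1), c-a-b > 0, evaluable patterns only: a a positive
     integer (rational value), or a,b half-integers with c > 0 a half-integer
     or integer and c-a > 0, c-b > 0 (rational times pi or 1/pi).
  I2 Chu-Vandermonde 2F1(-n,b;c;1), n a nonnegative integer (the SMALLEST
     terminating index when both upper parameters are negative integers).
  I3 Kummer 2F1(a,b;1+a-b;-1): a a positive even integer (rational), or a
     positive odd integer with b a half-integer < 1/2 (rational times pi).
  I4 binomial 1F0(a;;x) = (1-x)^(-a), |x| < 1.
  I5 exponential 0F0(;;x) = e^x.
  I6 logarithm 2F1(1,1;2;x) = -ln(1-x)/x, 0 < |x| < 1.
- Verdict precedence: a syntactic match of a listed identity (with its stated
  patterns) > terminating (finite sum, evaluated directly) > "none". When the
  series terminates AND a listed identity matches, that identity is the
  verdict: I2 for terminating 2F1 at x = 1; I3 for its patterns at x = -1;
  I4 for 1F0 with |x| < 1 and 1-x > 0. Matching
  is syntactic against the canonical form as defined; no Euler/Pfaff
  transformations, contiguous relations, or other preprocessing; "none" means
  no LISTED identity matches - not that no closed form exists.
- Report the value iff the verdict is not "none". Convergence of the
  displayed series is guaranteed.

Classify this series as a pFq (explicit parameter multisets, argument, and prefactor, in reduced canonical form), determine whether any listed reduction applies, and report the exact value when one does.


Prefactor -\frac{8}{7}, argument \frac{7}{5}: 1F0 with upper {-8} over lower {-}. Verdict: terminating. With -8 upstairs the series is a 9-term polynomial sum; evaluated term by term. Exact value: -\frac{2048}{2734375}.

First insight: x = \frac{7}{5} and the product of the first k integers (C = -8/7) is k!.
Adjacent-term ratio: r(k) = \frac{7}{5} * (k-8) / [(k+1)] - rational; roots negated = parameters, x = \frac{7}{5}, C = -\frac{8}{7}.


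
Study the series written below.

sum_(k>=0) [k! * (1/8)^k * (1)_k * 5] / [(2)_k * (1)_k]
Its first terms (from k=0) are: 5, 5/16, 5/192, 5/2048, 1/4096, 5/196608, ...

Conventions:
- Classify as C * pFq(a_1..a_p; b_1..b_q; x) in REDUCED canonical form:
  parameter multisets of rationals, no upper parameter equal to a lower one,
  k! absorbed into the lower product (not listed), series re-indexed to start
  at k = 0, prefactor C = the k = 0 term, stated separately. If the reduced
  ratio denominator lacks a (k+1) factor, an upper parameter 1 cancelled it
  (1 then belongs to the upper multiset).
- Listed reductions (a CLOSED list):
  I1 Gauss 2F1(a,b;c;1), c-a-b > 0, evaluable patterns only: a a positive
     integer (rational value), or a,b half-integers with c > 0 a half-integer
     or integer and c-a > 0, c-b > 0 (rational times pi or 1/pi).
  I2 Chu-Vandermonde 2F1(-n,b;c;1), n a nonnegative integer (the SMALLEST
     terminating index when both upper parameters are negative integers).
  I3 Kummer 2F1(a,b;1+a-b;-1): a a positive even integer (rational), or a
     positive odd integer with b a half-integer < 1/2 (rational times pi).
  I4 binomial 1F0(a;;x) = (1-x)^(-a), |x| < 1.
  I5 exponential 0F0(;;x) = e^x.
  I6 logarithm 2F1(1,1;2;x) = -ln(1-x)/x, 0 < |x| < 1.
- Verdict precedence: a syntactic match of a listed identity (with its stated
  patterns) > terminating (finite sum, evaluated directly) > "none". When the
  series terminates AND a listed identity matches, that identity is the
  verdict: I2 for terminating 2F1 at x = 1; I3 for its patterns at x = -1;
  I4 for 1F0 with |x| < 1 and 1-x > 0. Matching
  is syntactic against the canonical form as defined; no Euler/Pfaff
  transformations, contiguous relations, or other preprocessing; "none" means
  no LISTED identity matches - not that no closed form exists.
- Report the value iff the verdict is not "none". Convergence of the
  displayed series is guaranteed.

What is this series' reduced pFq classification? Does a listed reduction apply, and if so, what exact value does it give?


Reduced: x = 1/8, 2F1, upper = {1, 1}, lower = {2}, C = 5. Verdict: the I6 logarithm reduction matches (the logarithm: parameters (1,1;2), x = 1/8). Exact value: (-40) * ln(7/8).

Key observation: x = (1/8) and (1)_k (C = 5, x = 1/8) is k! itself.
Ratio: r(k) = (1/8) * (k+1) (k+1) / [(k+2) (k+1)] - rational in k, leading ratio (1/8); with t_0 = 5, classification follows.


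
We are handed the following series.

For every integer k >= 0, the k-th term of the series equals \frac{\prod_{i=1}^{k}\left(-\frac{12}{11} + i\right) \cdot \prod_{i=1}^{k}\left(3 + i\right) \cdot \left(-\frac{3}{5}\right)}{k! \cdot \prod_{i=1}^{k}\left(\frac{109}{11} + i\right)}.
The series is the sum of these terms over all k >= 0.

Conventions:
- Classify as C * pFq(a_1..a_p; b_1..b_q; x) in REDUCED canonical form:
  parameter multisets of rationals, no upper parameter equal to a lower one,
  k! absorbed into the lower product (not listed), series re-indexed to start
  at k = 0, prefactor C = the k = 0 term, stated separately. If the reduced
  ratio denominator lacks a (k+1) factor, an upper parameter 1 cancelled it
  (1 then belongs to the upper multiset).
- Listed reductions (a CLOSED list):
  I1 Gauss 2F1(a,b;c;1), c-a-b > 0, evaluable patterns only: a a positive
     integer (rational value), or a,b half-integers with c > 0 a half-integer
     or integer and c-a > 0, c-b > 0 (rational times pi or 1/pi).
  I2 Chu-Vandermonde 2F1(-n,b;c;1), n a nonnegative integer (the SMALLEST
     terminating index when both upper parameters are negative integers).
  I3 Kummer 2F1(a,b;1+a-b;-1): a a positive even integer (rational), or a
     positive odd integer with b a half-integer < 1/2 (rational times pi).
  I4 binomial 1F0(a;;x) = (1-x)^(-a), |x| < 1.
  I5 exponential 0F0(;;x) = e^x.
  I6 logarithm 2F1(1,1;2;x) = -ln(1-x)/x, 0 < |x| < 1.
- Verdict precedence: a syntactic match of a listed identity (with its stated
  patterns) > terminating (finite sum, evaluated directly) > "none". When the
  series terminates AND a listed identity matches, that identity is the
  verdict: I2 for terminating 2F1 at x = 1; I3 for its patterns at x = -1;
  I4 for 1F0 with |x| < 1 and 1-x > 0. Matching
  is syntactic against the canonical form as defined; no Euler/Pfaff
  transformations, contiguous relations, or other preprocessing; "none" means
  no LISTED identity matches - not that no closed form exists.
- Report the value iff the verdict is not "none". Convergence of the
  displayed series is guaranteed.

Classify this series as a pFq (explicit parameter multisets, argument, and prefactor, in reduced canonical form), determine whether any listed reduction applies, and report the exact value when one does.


Reduced: x = 1, 2F1, upper = {-\frac{1}{11}, 4}, lower = {\frac{120}{11}}, C = -\frac{3}{5}. Verdict: this is Gauss's theorem (I1) (x = 1: the Gamma ratio telescopes since c-a-b = 7 > 0 and a = 4 in Z>0). Sum: -\frac{420413}{732050}.

Key observation: with t_0 = -\frac{3}{5}, the running product (C = -3/5) telescopes to a rising factorial.
Step ratio: r(k) = 1 * (k-\frac{1}{11}) (k+4) / [(k+\frac{120}{11}) (k+1)] - rational in k. x = 1; t_0 = -\frac{3}{5}; negate the roots.


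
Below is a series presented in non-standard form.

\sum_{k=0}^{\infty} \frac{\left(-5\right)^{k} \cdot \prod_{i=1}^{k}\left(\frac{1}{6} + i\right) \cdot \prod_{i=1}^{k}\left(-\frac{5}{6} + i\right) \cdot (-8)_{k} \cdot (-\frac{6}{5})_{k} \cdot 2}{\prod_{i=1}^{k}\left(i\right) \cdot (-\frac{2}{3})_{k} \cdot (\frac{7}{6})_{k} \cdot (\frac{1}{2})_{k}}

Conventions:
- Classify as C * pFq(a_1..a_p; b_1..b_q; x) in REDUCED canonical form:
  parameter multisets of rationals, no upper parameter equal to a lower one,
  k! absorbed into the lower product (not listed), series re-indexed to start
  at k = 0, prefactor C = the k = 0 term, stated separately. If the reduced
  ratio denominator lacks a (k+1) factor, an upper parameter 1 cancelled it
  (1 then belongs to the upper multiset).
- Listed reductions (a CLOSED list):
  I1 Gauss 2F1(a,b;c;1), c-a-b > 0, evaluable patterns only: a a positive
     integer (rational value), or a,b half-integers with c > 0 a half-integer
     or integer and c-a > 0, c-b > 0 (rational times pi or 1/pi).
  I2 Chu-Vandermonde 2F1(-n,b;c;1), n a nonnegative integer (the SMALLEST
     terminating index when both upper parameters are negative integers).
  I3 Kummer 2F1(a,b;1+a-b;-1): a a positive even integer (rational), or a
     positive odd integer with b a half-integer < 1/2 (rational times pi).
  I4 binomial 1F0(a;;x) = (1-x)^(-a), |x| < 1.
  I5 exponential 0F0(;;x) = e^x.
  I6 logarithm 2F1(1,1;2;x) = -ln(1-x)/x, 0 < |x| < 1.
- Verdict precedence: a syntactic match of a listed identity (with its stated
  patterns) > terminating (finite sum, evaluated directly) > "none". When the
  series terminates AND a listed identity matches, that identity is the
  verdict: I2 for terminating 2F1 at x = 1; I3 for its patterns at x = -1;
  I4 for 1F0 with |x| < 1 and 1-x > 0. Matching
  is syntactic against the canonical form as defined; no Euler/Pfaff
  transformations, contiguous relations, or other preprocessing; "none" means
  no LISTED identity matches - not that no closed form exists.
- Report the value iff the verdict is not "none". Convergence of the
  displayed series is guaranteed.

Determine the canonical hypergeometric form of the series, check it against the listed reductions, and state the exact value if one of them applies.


The series (x = -5) is 3F2: upper {-8, -\frac{6}{5}, \frac{1}{6}}, lower {-\frac{2}{3}, \frac{1}{2}}, prefactor 2. Verdict: terminating at k = 8: the factor (-8)_k kills every later term; summing the 9 survivors is exact. Sum: -\frac{145438677}{715}.

The tell: t_0 = 2 here, and the running product (C = 2) telescopes to a rising factorial.
Consecutive-term ratio: r(k) = -5 * (k-8) (k-\frac{6}{5}) (k+\frac{1}{6}) / [(k-\frac{2}{3}) (k+\frac{1}{2}) (k+1)] - poly over poly, x = -5 from leading terms; C = 2 at k = 0.
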